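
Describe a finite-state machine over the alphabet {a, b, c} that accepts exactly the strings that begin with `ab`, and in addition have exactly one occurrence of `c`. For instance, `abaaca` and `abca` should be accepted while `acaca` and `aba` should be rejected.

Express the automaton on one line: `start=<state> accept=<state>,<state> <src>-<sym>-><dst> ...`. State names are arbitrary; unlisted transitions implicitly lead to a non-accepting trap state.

Handle the two conditions separately and then intersect. The first has 4 states tracking whether the input so far still matches the prefix `ab`; the second has 3 states tracking the count of `c`s, saturating at 2. A product state is a pair (one from each), accepting exactly when both do. After merging equivalent states the machine shrinks.
        a   b   c  
>  q0   q1  q2  q2 
   q1   q2  q3  q2 
   q2   q2  q2  q2 
   q3   q3  q3  q4 
 * q4   q4  q4  q2 
(> = start, * = accepting)

start=q0 accept=q4 q0-a->q1 q0-b->q2 q0-c->q2 q1-a->q2 q1-b->q3 q1-c->q2 q2-a->q2 q2-b->q2 q2-c->q2 q3-a->q3 q3-b->q3 q3-c->q4 q4-a->q4 q4-b->q4 q4-c->q2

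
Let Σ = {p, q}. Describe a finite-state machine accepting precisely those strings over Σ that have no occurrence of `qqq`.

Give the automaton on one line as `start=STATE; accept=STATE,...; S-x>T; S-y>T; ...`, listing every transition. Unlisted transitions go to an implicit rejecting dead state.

Track partial matches of the forbidden pattern `qqq`. State S3 is a dead state reached once `qqq` has occurred; every other state accepts. S0 means no part of `qqq` is currently matched.
        p   q  
>* S0   S0  S1 
 * S1   S0  S2 
 * S2   S0  S3 
   S3   S3  S3 
(> = start, * = accepting)

start=S0; accept=S0,S1,S2; S0-p>S0; S0-q>S1; S1-p>S0; S1-q>S2; S2-p>S0; S2-q>S3; S3-p>S3; S3-q>S3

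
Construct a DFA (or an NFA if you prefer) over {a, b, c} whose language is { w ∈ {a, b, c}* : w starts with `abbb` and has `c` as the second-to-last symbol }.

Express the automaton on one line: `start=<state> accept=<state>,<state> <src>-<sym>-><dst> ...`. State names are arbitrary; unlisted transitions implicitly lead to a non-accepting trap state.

start=q0 accept=q7,q8 q0-a->q1 q0-b->q2 q0-c->q2 q1-a->q2 q1-b->q3 q1-c->q2 q2-a->q2 q2-b->q2 q2-c->q2 q3-a->q2 q3-b->q4 q3-c->q2 q4-a->q2 q4-b->q5 q4-c->q2 q5-a->q5 q5-b->q5 q5-c->q6 q6-a->q7 q6-b->q7 q6-c->q8 q7-a->q5 q7-b->q5 q7-c->q6 q8-a->q7 q8-b->q7 q8-c->q8

Handle the two conditions separately and then intersect. One (6 states) tracks whether the input so far still matches the prefix `abbb`; the other (13 states) tracks the last 2 symbols read. Each combined state is a pair, one component from each; accept when both components accept. After merging equivalent states the machine shrinks.
9 states suffice.
        a   b   c  
>  q0   q1  q2  q2 
   q1   q2  q3  q2 
   q2   q2  q2  q2 
   q3   q2  q4  q2 
   q4   q2  q5  q2 
   q5   q5  q5  q6 
   q6   q7  q7  q8 
 * q7   q5  q5  q6 
 * q8   q7  q7  q8 
(> = start, * = accepting)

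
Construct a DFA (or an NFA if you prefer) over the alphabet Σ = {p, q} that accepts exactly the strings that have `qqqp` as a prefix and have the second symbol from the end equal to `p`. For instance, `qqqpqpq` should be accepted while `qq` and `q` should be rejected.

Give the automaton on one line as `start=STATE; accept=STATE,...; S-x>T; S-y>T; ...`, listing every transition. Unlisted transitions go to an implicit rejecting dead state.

Run two small machines in parallel and take their product. One (6 states) tracks whether the input so far still matches the prefix `qqqp`; the other (7 states) tracks the last 2 symbols read. Each combined state is a pair, one component from each; accept when both components accept. After merging equivalent states the machine shrinks.
A 9-state machine:
       p  q 
>  A   B  C 
   B   B  B 
   C   B  D 
   D   B  E 
   E   F  B 
   F   G  H 
 * G   G  H 
 * H   F  I 
   I   F  I 
(> = start, * = accepting)

start=A; accept=G,H; A-p>B; A-q>C; B-p>B; B-q>B; C-p>B; C-q>D; D-p>B; D-q>E; E-p>F; E-q>B; F-p>G; F-q>H; G-p>G; G-q>H; H-p>F; H-q>I; I-p>F; I-q>I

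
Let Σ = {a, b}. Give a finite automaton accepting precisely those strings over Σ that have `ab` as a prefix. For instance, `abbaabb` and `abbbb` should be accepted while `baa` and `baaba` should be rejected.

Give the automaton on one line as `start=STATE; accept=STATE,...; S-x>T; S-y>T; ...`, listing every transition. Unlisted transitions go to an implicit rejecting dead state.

start=s0; accept=s2; s0-a>s1; s0-b>s3; s1-a>s3; s1-b>s2; s2-a>s2; s2-b>s2; s3-a>s3; s3-b>s3

Walk along `ab` while the input agrees: from s0 take `a` to s1, and so on. Any deviation drops to the rejecting sink s3. Once s2 is reached the prefix is confirmed and every continuation is accepted.
With 4 states:
        a   b  
>  s0   s1  s3 
   s1   s3  s2 
 * s2   s2  s2 
   s3   s3  s3 
(> = start, * = accepting)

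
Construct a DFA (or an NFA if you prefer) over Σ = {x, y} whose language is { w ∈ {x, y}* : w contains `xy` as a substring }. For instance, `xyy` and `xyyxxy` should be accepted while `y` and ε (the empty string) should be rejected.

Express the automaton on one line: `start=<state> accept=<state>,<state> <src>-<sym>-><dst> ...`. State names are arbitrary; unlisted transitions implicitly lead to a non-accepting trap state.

start=q0 accept=q2 q0-x->q1 q0-y->q0 q1-x->q1 q1-y->q2 q2-x->q2 q2-y->q2

Track how much of `xy` has been matched so far: state q0 is no progress, q2 is the absorbing accept state reached once `xy` has occurred. Intermediate states record partial matches; on a mismatch, fall back to the longest reusable overlap.
        x   y  
>  q0   q1  q0 
   q1   q1  q2 
 * q2   q2  q2 
(> = start, * = accepting)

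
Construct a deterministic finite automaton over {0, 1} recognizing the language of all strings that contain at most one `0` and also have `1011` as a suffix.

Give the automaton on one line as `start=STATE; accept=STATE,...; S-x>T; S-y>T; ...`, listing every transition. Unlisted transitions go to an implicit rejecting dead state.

Handle the two conditions separately and then intersect. The first has 3 states tracking the count of `0`s, saturating at 2; the second has 5 states tracking how much of the suffix `1011` has currently been matched. A product state is a pair (one from each), accepting exactly when both do. Minimizing collapses redundant product states.
With 6 states:
       0  1 
>  A   B  C 
   B   B  B 
   C   D  C 
   D   B  E 
   E   B  F 
 * F   B  B 
(> = start, * = accepting)

start=A; accept=F; A-0>B; A-1>C; B-0>B; B-1>B; C-0>D; C-1>C; D-0>B; D-1>E; E-0>B; E-1>F; F-0>B; F-1>B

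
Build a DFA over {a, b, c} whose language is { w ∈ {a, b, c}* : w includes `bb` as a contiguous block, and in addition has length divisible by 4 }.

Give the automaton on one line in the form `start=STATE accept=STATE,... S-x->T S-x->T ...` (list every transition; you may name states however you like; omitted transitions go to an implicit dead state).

Build one automaton per condition and run them in lockstep. One (3 states) tracks whether and how much of `bb` has been seen; the other (4 states) tracks the input length modulo 4. Each combined state is a pair, one component from each; accept when both components accept.
With 12 states:
          a    b    c  
>  q0     q1   q2   q1 
   q1     q3   q4   q3 
   q2     q3   q5   q3 
   q3     q6   q7   q6 
   q4     q6   q8   q6 
   q5     q8   q8   q8 
   q6     q0   q9   q0 
   q7     q0  q10   q0 
   q8    q10  q10  q10 
   q9     q1  q11   q1 
 * q10   q11  q11  q11 
   q11    q5   q5   q5 
(> = start, * = accepting)

start=q0 accept=q10 q0-a->q1 q0-b->q2 q0-c->q1 q1-a->q3 q1-b->q4 q1-c->q3 q2-a->q3 q2-b->q5 q2-c->q3 q3-a->q6 q3-b->q7 q3-c->q6 q4-a->q6 q4-b->q8 q4-c->q6 q5-a->q8 q5-b->q8 q5-c->q8 q6-a->q0 q6-b->q9 q6-c->q0 q7-a->q0 q7-b->q10 q7-c->q0 q8-a->q10 q8-b->q10 q8-c->q10 q9-a->q1 q9-b->q11 q9-c->q1 q10-a->q11 q10-b->q11 q10-c->q11 q11-a->q5 q11-b->q5 q11-c->q5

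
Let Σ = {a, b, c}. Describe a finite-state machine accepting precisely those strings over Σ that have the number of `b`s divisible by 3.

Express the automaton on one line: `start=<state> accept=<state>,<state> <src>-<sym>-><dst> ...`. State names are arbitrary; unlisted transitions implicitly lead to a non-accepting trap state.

The only thing that matters is how many `b`s have appeared, reduced mod 3. Use one state per residue: s0 for 0, …, s2 for 2. Reading `b` moves to the next residue; anything else stays put. s0 is accepting.
With 3 states:
        a   b   c  
>* s0   s0  s1  s0 
   s1   s1  s2  s1 
   s2   s2  s0  s2 
(> = start, * = accepting)

start=s0 accept=s0 s0-a->s0 s0-b->s1 s0-c->s0 s1-a->s1 s1-b->s2 s1-c->s1 s2-a->s2 s2-b->s0 s2-c->s2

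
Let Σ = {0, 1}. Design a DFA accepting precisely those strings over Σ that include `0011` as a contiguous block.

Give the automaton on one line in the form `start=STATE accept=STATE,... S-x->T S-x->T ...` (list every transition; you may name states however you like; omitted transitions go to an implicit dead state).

start=q0 accept=q4 q0-0->q1 q0-1->q0 q1-0->q2 q1-1->q0 q2-0->q2 q2-1->q3 q3-0->q1 q3-1->q4 q4-0->q4 q4-1->q4

Track how much of `0011` has been matched so far: state q0 is no progress, q4 is the absorbing accept state reached once `0011` has occurred. Intermediate states record partial matches; on a mismatch, fall back to the longest reusable overlap.
5 states suffice.
        0   1  
>  q0   q1  q0 
   q1   q2  q0 
   q2   q2  q3 
   q3   q1  q4 
 * q4   q4  q4 
(> = start, * = accepting)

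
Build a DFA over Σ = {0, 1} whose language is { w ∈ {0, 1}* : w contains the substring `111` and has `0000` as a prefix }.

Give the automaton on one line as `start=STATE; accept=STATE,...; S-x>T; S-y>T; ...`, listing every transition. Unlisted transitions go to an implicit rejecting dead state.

start=S0; accept=S8; S0-0>S1; S0-1>S2; S1-0>S3; S1-1>S2; S2-0>S2; S2-1>S2; S3-0>S4; S3-1>S2; S4-0>S5; S4-1>S2; S5-0>S5; S5-1>S6; S6-0>S5; S6-1>S7; S7-0>S5; S7-1>S8; S8-0>S8; S8-1>S8

Handle the two conditions separately and then intersect. One (4 states) tracks whether and how much of `111` has been seen; the other (6 states) tracks whether the input so far still matches the prefix `0000`. Each combined state is a pair, one component from each; accept when both components accept. After merging equivalent states the machine shrinks.
9 states suffice.
        0   1  
>  S0   S1  S2 
   S1   S3  S2 
   S2   S2  S2 
   S3   S4  S2 
   S4   S5  S2 
   S5   S5  S6 
   S6   S5  S7 
   S7   S5  S8 
 * S8   S8  S8 
(> = start, * = accepting)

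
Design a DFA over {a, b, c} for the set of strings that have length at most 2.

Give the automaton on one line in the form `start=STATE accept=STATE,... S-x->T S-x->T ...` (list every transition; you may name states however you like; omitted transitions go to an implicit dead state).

We only need to distinguish lengths 0, 1, …, 2, and '>2'. Chain s0 → s1 → s2 → s3 on every symbol, with s3 looping. Accepting states: {s0, s1, s2}.
With 4 states:
        a   b   c  
>* s0   s1  s1  s1 
 * s1   s2  s2  s2 
 * s2   s3  s3  s3 
   s3   s3  s3  s3 
(> = start, * = accepting)

start=s0 accept=s0,s1,s2 s0-a->s1 s0-b->s1 s0-c->s1 s1-a->s2 s1-b->s2 s1-c->s2 s2-a->s3 s2-b->s3 s2-c->s3 s3-a->s3 s3-b->s3 s3-c->s3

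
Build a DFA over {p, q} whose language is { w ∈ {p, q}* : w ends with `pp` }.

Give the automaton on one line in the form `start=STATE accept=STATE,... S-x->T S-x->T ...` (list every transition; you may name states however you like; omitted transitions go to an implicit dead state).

Let each state record the length of the longest suffix of the input read so far that is also a prefix of `pp`. B means the last symbol is `p`; C means the last 2 symbols are `pp`. Accept only at C, where the string currently ends in `pp`.
With 3 states:
       p  q 
>  A   B  A 
   B   C  A 
 * C   C  A 
(> = start, * = accepting)

start=A accept=C A-p->B A-q->A B-p->C B-q->A C-p->C C-q->A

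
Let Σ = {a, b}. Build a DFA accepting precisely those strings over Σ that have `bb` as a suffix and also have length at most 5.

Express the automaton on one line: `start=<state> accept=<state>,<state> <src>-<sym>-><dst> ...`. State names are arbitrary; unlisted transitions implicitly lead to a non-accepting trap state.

start=q0 accept=q5,q8,q11,q12 q0-a->q1 q0-b->q2 q1-a->q3 q1-b->q4 q2-a->q3 q2-b->q5 q3-a->q6 q3-b->q7 q4-a->q6 q4-b->q8 q5-a->q6 q5-b->q8 q6-a->q9 q6-b->q10 q7-a->q9 q7-b->q11 q8-a->q9 q8-b->q11 q9-a->q9 q9-b->q9 q10-a->q9 q10-b->q12 q11-a->q9 q11-b->q12 q12-a->q9 q12-b->q9

Build one automaton per condition and run them in lockstep. The first has 3 states tracking how much of the suffix `bb` has currently been matched; the second has 7 states tracking the input length, saturating at 6. A product state is a pair (one from each), accepting exactly when both do. Minimizing collapses redundant product states.
With 13 states:
          a    b  
>  q0     q1   q2 
   q1     q3   q4 
   q2     q3   q5 
   q3     q6   q7 
   q4     q6   q8 
 * q5     q6   q8 
   q6     q9  q10 
   q7     q9  q11 
 * q8     q9  q11 
   q9     q9   q9 
   q10    q9  q12 
 * q11    q9  q12 
 * q12    q9   q9 
(> = start, * = accepting)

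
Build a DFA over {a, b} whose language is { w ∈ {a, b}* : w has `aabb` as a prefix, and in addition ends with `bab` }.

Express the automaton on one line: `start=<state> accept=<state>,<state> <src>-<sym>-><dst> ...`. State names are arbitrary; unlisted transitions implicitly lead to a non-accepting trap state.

Handle the two conditions separately and then intersect. The first has 6 states tracking whether the input so far still matches the prefix `aabb`; the second has 4 states tracking how much of the suffix `bab` has currently been matched. A product state is a pair (one from each), accepting exactly when both do. Minimizing collapses redundant product states.
9 states suffice.
        a   b  
>  q0   q1  q2 
   q1   q3  q2 
   q2   q2  q2 
   q3   q2  q4 
   q4   q2  q5 
   q5   q6  q5 
   q6   q7  q8 
   q7   q7  q5 
 * q8   q6  q5 
(> = start, * = accepting)

start=q0 accept=q8 q0-a->q1 q0-b->q2 q1-a->q3 q1-b->q2 q2-a->q2 q2-b->q2 q3-a->q2 q3-b->q4 q4-a->q2 q4-b->q5 q5-a->q6 q5-b->q5 q6-a->q7 q6-b->q8 q7-a->q7 q7-b->q5 q8-a->q6 q8-b->q5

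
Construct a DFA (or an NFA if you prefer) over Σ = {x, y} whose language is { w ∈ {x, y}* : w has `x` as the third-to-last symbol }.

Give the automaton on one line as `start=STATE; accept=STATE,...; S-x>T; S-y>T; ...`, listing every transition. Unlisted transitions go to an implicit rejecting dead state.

start=A; accept=H,I,J,K; A-x>B; A-y>C; B-x>D; B-y>E; C-x>F; C-y>G; D-x>H; D-y>I; E-x>J; E-y>K; F-x>L; F-y>M; G-x>N; G-y>O; H-x>H; H-y>I; I-x>J; I-y>K; J-x>L; J-y>M; K-x>N; K-y>O; L-x>H; L-y>I; M-x>J; M-y>K; N-x>L; N-y>M; O-x>N; O-y>O

A DFA must remember the last 3 symbols (since which symbol is third-to-last isn't known until the input ends). Use one state per possible window of the last ≤3 symbols; accept from those whose window starts with `x`.
15 states suffice.
       x  y 
>  A   B  C 
   B   D  E 
   C   F  G 
   D   H  I 
   E   J  K 
   F   L  M 
   G   N  O 
 * H   H  I 
 * I   J  K 
 * J   L  M 
 * K   N  O 
   L   H  I 
   M   J  K 
   N   L  M 
   O   N  O 
(> = start, * = accepting)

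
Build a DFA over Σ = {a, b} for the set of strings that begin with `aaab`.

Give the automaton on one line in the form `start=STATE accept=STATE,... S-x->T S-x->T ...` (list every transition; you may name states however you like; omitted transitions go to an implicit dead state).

start=s0 accept=s4 s0-a->s1 s0-b->s5 s1-a->s2 s1-b->s5 s2-a->s3 s2-b->s5 s3-a->s5 s3-b->s4 s4-a->s4 s4-b->s4 s5-a->s5 s5-b->s5

Walk along `aaab` while the input agrees: from s0 take `a` to s1, and so on. Any deviation drops to the rejecting sink s5. Once s4 is reached the prefix is confirmed and every continuation is accepted.
        a   b  
>  s0   s1  s5 
   s1   s2  s5 
   s2   s3  s5 
   s3   s5  s4 
 * s4   s4  s4 
   s5   s5  s5 
(> = start, * = accepting)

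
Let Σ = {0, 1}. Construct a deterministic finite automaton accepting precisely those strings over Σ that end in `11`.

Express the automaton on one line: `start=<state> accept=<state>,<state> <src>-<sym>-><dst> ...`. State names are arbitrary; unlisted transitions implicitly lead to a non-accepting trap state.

start=q0 accept=q2 q0-0->q0 q0-1->q1 q1-0->q0 q1-1->q2 q2-0->q0 q2-1->q2

Let each state record the length of the longest suffix of the input read so far that is also a prefix of `11`. q1 means the last symbol is `1`; q2 means the last 2 symbols are `11`. Accept only at q2, where the string currently ends in `11`.
        0   1  
>  q0   q0  q1 
   q1   q0  q2 
 * q2   q0  q2 
(> = start, * = accepting)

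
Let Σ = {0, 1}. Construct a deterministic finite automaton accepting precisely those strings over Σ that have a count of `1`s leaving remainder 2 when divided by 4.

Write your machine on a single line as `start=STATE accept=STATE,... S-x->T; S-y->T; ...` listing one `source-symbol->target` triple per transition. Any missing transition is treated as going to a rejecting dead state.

start=s0; accept=s2; s0-0->s0; s0-1->s1; s1-0->s1; s1-1->s2; s2-0->s2; s2-1->s3; s3-0->s3; s3-1->s0

Keep the running count of `1`s modulo 4: each `1` advances along the cycle s0 → s1 → s2 → s3 → s0 while other symbols loop. Accept at s2.
4 states suffice.
        0   1  
>  s0   s0  s1 
   s1   s1  s2 
 * s2   s2  s3 
   s3   s3  s0 
(> = start, * = accepting)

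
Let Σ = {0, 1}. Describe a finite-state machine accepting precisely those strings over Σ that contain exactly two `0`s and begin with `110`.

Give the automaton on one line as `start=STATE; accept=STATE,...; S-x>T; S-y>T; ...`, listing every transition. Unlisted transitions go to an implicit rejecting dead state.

start=q0; accept=q8; q0-0>q1; q0-1>q2; q1-0>q3; q1-1>q1; q2-0>q1; q2-1>q4; q3-0>q5; q3-1>q3; q4-0>q6; q4-1>q7; q5-0>q5; q5-1>q5; q6-0>q8; q6-1>q6; q7-0>q1; q7-1>q7; q8-0>q9; q8-1>q8; q9-0>q9; q9-1>q9

Run two small machines in parallel and take their product. One (4 states) tracks the count of `0`s, saturating at 3; the other (5 states) tracks whether the input so far still matches the prefix `110`. Each combined state is a pair, one component from each; accept when both components accept.
10 states suffice.
        0   1  
>  q0   q1  q2 
   q1   q3  q1 
   q2   q1  q4 
   q3   q5  q3 
   q4   q6  q7 
   q5   q5  q5 
   q6   q8  q6 
   q7   q1  q7 
 * q8   q9  q8 
   q9   q9  q9 
(> = start, * = accepting)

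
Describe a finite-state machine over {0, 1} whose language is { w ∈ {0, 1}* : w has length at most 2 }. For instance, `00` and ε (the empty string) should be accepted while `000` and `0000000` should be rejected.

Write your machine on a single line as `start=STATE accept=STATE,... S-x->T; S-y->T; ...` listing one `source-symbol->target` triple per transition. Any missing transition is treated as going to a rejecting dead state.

Count input length up to 3: every symbol moves from S0 toward S3, which means 'more than 2' and absorbs. Accept from {S0, S1, S2}.
With 4 states:
        0   1  
>* S0   S1  S1 
 * S1   S2  S2 
 * S2   S3  S3 
   S3   S3  S3 
(> = start, * = accepting)

start=S0; accept=S0,S1,S2; S0-0->S1; S0-1->S1; S1-0->S2; S1-1->S2; S2-0->S3; S2-1->S3; S3-0->S3; S3-1->S3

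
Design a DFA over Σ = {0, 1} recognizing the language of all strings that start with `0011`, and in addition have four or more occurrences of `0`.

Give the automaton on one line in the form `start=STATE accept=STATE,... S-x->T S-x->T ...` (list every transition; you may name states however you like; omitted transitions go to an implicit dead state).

Run two small machines in parallel and take their product. One (6 states) tracks whether the input so far still matches the prefix `0011`; the other (6 states) tracks the count of `0`s, saturating at 5. Each combined state is a pair, one component from each; accept when both components accept. After merging equivalent states the machine shrinks.
An 8-state machine:
        0   1  
>  q0   q1  q2 
   q1   q3  q2 
   q2   q2  q2 
   q3   q2  q4 
   q4   q2  q5 
   q5   q6  q5 
   q6   q7  q6 
 * q7   q7  q7 
(> = start, * = accepting)

start=q0 accept=q7 q0-0->q1 q0-1->q2 q1-0->q3 q1-1->q2 q2-0->q2 q2-1->q2 q3-0->q2 q3-1->q4 q4-0->q2 q4-1->q5 q5-0->q6 q5-1->q5 q6-0->q7 q6-1->q6 q7-0->q7 q7-1->q7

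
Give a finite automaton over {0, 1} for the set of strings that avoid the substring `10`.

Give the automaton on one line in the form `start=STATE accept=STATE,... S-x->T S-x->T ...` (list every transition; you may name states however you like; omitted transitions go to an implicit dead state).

This is the complement of 'contains `10`'. Use the same substring-matching states — q0 through q2 holding how much of `10` has just been matched — but flip the accepting set: everything except the trap q2 accepts.
3 states suffice.
        0   1  
>* q0   q0  q1 
 * q1   q2  q1 
   q2   q2  q2 
(> = start, * = accepting)

start=q0 accept=q0,q1 q0-0->q0 q0-1->q1 q1-0->q2 q1-1->q1 q2-0->q2 q2-1->q2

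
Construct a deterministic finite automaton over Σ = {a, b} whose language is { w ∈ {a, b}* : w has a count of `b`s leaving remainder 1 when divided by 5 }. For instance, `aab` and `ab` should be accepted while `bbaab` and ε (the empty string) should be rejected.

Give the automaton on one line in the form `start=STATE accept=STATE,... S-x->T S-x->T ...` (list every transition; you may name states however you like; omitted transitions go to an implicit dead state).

start=q0 accept=q1 q0-a->q0 q0-b->q1 q1-a->q1 q1-b->q2 q2-a->q2 q2-b->q3 q3-a->q3 q3-b->q4 q4-a->q4 q4-b->q0

Keep the running count of `b`s modulo 5: each `b` advances along the cycle q0 → q1 → q2 → q3 → q4 → q0 while other symbols loop. Accept at q1.
With 5 states:
        a   b  
>  q0   q0  q1 
 * q1   q1  q2 
   q2   q2  q3 
   q3   q3  q4 
   q4   q4  q0 
(> = start, * = accepting)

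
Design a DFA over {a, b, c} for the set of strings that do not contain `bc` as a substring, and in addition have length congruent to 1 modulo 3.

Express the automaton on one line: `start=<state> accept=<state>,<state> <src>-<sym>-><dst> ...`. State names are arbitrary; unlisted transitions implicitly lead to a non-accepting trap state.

Handle the two conditions separately and then intersect. One (3 states) tracks partial matches of the forbidden pattern `bc`; the other (3 states) tracks the input length modulo 3. Each combined state is a pair, one component from each; accept when both components accept. After merging equivalent states the machine shrinks.
7 states suffice.
        a   b   c  
>  s0   s1  s2  s1 
 * s1   s3  s4  s3 
 * s2   s3  s4  s5 
   s3   s0  s6  s0 
   s4   s0  s6  s5 
   s5   s5  s5  s5 
   s6   s1  s2  s5 
(> = start, * = accepting)

start=s0 accept=s1,s2 s0-a->s1 s0-b->s2 s0-c->s1 s1-a->s3 s1-b->s4 s1-c->s3 s2-a->s3 s2-b->s4 s2-c->s5 s3-a->s0 s3-b->s6 s3-c->s0 s4-a->s0 s4-b->s6 s4-c->s5 s5-a->s5 s5-b->s5 s5-c->s5 s6-a->s1 s6-b->s2 s6-c->s5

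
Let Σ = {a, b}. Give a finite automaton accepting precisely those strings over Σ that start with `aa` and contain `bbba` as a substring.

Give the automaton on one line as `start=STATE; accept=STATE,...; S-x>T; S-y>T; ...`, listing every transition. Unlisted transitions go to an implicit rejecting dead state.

start=q0; accept=q7; q0-a>q1; q0-b>q2; q1-a>q3; q1-b>q2; q2-a>q2; q2-b>q2; q3-a>q3; q3-b>q4; q4-a>q3; q4-b>q5; q5-a>q3; q5-b>q6; q6-a>q7; q6-b>q6; q7-a>q7; q7-b>q7

Run two small machines in parallel and take their product. One (4 states) tracks whether the input so far still matches the prefix `aa`; the other (5 states) tracks whether and how much of `bbba` has been seen. Each combined state is a pair, one component from each; accept when both components accept. Equivalent product states are then merged.
8 states suffice.
        a   b  
>  q0   q1  q2 
   q1   q3  q2 
   q2   q2  q2 
   q3   q3  q4 
   q4   q3  q5 
   q5   q3  q6 
   q6   q7  q6 
 * q7   q7  q7 
(> = start, * = accepting)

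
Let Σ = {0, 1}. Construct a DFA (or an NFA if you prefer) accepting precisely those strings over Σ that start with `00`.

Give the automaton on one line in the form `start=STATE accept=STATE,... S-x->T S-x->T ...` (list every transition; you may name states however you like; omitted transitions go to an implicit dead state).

start=q0 accept=q2 q0-0->q1 q0-1->q3 q1-0->q2 q1-1->q3 q2-0->q2 q2-1->q2 q3-0->q3 q3-1->q3

Walk along `00` while the input agrees: from q0 take `0` to q1, and so on. Any deviation drops to the rejecting sink q3. Once q2 is reached the prefix is confirmed and every continuation is accepted.
With 4 states:
        0   1  
>  q0   q1  q3 
   q1   q2  q3 
 * q2   q2  q2 
   q3   q3  q3 
(> = start, * = accepting)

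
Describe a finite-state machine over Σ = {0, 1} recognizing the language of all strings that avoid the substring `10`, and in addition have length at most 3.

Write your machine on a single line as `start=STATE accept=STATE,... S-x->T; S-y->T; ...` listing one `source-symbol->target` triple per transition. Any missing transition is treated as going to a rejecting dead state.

Handle the two conditions separately and then intersect. One (3 states) tracks partial matches of the forbidden pattern `10`; the other (5 states) tracks the input length, saturating at 4. Each combined state is a pair, one component from each; accept when both components accept. After merging equivalent states the machine shrinks.
7 states suffice.
        0   1  
>* q0   q1  q2 
 * q1   q3  q4 
 * q2   q5  q4 
 * q3   q6  q6 
 * q4   q5  q6 
   q5   q5  q5 
 * q6   q5  q5 
(> = start, * = accepting)

start=q0; accept=q0,q1,q2,q3,q4,q6; q0-0->q1; q0-1->q2; q1-0->q3; q1-1->q4; q2-0->q5; q2-1->q4; q3-0->q6; q3-1->q6; q4-0->q5; q4-1->q6; q5-0->q5; q5-1->q5; q6-0->q5; q6-1->q5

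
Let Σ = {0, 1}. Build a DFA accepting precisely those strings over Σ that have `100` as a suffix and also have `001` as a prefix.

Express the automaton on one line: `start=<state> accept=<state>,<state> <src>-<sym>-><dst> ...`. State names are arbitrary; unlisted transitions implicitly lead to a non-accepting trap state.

start=q0 accept=q6 q0-0->q1 q0-1->q2 q1-0->q3 q1-1->q2 q2-0->q2 q2-1->q2 q3-0->q2 q3-1->q4 q4-0->q5 q4-1->q4 q5-0->q6 q5-1->q4 q6-0->q7 q6-1->q4 q7-0->q7 q7-1->q4

Handle the two conditions separately and then intersect. The first has 4 states tracking how much of the suffix `100` has currently been matched; the second has 5 states tracking whether the input so far still matches the prefix `001`. A product state is a pair (one from each), accepting exactly when both do. Equivalent product states are then merged.
An 8-state machine:
        0   1  
>  q0   q1  q2 
   q1   q3  q2 
   q2   q2  q2 
   q3   q2  q4 
   q4   q5  q4 
   q5   q6  q4 
 * q6   q7  q4 
   q7   q7  q4 
(> = start, * = accepting)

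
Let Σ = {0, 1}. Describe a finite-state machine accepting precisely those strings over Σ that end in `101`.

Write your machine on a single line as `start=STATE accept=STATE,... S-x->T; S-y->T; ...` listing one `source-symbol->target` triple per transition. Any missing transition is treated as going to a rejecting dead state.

start=A; accept=D; A-0->A; A-1->B; B-0->C; B-1->B; C-0->A; C-1->D; D-0->C; D-1->B

Let each state record the length of the longest suffix of the input read so far that is also a prefix of `101`. B means the last symbol is `1`; C means the last 2 symbols are `10`; D means the last 3 symbols are `101`. Accept only at D, where the string currently ends in `101`.
With 4 states:
       0  1 
>  A   A  B 
   B   C  B 
   C   A  D 
 * D   C  B 
(> = start, * = accepting)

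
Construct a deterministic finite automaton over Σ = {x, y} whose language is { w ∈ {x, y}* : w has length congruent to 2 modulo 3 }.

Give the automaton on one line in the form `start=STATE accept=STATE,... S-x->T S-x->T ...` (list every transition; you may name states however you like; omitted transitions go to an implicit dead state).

Only the length mod 3 matters, so use a 3-cycle: from any state, every input symbol moves to the next state, wrapping S2 back to S0. Mark S2 accepting.
3 states suffice.
        x   y  
>  S0   S1  S1 
   S1   S2  S2 
 * S2   S0  S0 
(> = start, * = accepting)

start=S0 accept=S2 S0-x->S1 S0-y->S1 S1-x->S2 S1-y->S2 S2-x->S0 S2-y->S0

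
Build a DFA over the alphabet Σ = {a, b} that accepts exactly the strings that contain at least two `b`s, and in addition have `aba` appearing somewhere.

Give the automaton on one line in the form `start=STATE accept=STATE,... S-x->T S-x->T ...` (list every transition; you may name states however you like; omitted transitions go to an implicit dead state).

start=s0 accept=s7 s0-a->s1 s0-b->s2 s1-a->s1 s1-b->s3 s2-a->s4 s2-b->s2 s3-a->s5 s3-b->s2 s4-a->s4 s4-b->s6 s5-a->s5 s5-b->s7 s6-a->s7 s6-b->s2 s7-a->s7 s7-b->s7

Build one automaton per condition and run them in lockstep. One (4 states) tracks the count of `b`s, saturating at 3; the other (4 states) tracks whether and how much of `aba` has been seen. Each combined state is a pair, one component from each; accept when both components accept. After merging equivalent states the machine shrinks.
        a   b  
>  s0   s1  s2 
   s1   s1  s3 
   s2   s4  s2 
   s3   s5  s2 
   s4   s4  s6 
   s5   s5  s7 
   s6   s7  s2 
 * s7   s7  s7 
(> = start, * = accepting)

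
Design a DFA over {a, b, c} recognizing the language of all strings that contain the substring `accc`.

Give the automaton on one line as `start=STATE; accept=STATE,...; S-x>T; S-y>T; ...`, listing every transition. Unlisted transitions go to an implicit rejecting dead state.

start=S0; accept=S4; S0-a>S1; S0-b>S0; S0-c>S0; S1-a>S1; S1-b>S0; S1-c>S2; S2-a>S1; S2-b>S0; S2-c>S3; S3-a>S1; S3-b>S0; S3-c>S4; S4-a>S4; S4-b>S4; S4-c>S4

States S0..S3 record the length of the longest prefix of `accc` that matches the current input suffix. Reaching S4 means `accc` has been seen, and we stay there forever. Accept from S4.
A 5-state machine:
        a   b   c  
>  S0   S1  S0  S0 
   S1   S1  S0  S2 
   S2   S1  S0  S3 
   S3   S1  S0  S4 
 * S4   S4  S4  S4 
(> = start, * = accepting)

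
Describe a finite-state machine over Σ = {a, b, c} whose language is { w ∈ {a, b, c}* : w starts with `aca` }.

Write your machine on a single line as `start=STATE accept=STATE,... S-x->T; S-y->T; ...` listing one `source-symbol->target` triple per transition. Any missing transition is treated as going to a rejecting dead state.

start=S0; accept=S3; S0-a->S1; S0-b->S4; S0-c->S4; S1-a->S4; S1-b->S4; S1-c->S2; S2-a->S3; S2-b->S4; S2-c->S4; S3-a->S3; S3-b->S3; S3-c->S3; S4-a->S4; S4-b->S4; S4-c->S4

Check the first 3 symbols one by one: S0 through S2 record how many have matched `aca` so far; any wrong symbol goes to the dead state S4. After all 3 match we enter the accepting sink S3.
A 5-state machine:
        a   b   c  
>  S0   S1  S4  S4 
   S1   S4  S4  S2 
   S2   S3  S4  S4 
 * S3   S3  S3  S3 
   S4   S4  S4  S4 
(> = start, * = accepting)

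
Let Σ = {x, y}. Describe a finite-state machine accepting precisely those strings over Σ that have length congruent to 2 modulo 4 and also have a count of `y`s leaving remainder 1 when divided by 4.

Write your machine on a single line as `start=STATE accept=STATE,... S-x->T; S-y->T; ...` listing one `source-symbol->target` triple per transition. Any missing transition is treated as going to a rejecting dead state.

start=S0; accept=S4; S0-x->S1; S0-y->S2; S1-x->S3; S1-y->S4; S2-x->S4; S2-y->S5; S3-x->S6; S3-y->S7; S4-x->S7; S4-y->S8; S5-x->S8; S5-y->S9; S6-x->S0; S6-y->S10; S7-x->S10; S7-y->S11; S8-x->S11; S8-y->S12; S9-x->S12; S9-y->S0; S10-x->S2; S10-y->S13; S11-x->S13; S11-y->S14; S12-x->S14; S12-y->S1; S13-x->S5; S13-y->S15; S14-x->S15; S14-y->S3; S15-x->S9; S15-y->S6

Build one automaton per condition and run them in lockstep. One (4 states) tracks the input length modulo 4; the other (4 states) tracks the count of `y`s modulo 4. Each combined state is a pair, one component from each; accept when both components accept.
A 16-state machine:
          x    y  
>  S0     S1   S2 
   S1     S3   S4 
   S2     S4   S5 
   S3     S6   S7 
 * S4     S7   S8 
   S5     S8   S9 
   S6     S0  S10 
   S7    S10  S11 
   S8    S11  S12 
   S9    S12   S0 
   S10    S2  S13 
   S11   S13  S14 
   S12   S14   S1 
   S13    S5  S15 
   S14   S15   S3 
   S15    S9   S6 
(> = start, * = accepting)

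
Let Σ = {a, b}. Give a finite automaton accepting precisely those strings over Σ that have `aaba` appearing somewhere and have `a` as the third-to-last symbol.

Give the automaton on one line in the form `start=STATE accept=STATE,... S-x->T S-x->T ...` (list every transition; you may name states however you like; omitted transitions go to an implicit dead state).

start=s0 accept=s4,s7,s8,s9 s0-a->s1 s0-b->s0 s1-a->s2 s1-b->s0 s2-a->s2 s2-b->s3 s3-a->s4 s3-b->s0 s4-a->s5 s4-b->s6 s5-a->s7 s5-b->s8 s6-a->s4 s6-b->s9 s7-a->s7 s7-b->s8 s8-a->s4 s8-b->s9 s9-a->s10 s9-b->s11 s10-a->s5 s10-b->s6 s11-a->s10 s11-b->s11

Run two small machines in parallel and take their product. One (5 states) tracks whether and how much of `aaba` has been seen; the other (15 states) tracks the last 3 symbols read. Each combined state is a pair, one component from each; accept when both components accept. Minimizing collapses redundant product states.
12 states suffice.
          a    b  
>  s0     s1   s0 
   s1     s2   s0 
   s2     s2   s3 
   s3     s4   s0 
 * s4     s5   s6 
   s5     s7   s8 
   s6     s4   s9 
 * s7     s7   s8 
 * s8     s4   s9 
 * s9    s10  s11 
   s10    s5   s6 
   s11   s10  s11 
(> = start, * = accepting)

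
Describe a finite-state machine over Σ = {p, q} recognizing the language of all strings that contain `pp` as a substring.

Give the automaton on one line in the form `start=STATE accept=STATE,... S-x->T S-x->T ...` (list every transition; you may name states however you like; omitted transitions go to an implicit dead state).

start=s0 accept=s2 s0-p->s1 s0-q->s0 s1-p->s2 s1-q->s0 s2-p->s2 s2-q->s2

States s0..s1 record the length of the longest prefix of `pp` that matches the current input suffix. Reaching s2 means `pp` has been seen, and we stay there forever. Accept from s2.
With 3 states:
        p   q  
>  s0   s1  s0 
   s1   s2  s0 
 * s2   s2  s2 
(> = start, * = accepting)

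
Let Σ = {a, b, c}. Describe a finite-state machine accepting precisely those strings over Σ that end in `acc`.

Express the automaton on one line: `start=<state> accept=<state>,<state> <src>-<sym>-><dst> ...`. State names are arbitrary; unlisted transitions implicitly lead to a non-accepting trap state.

Remember how much of `acc` the current input suffix matches. State s0 means no match yet; s1 means the last symbol is `a`; s2 means the last 2 symbols are `ac`; s3 means the last 3 symbols are `acc`. Only s3 accepts. On a mismatch, fall back to the longest proper suffix that is still a prefix of `acc`.
4 states suffice.
        a   b   c  
>  s0   s1  s0  s0 
   s1   s1  s0  s2 
   s2   s1  s0  s3 
 * s3   s1  s0  s0 
(> = start, * = accepting)

start=s0 accept=s3 s0-a->s1 s0-b->s0 s0-c->s0 s1-a->s1 s1-b->s0 s1-c->s2 s2-a->s1 s2-b->s0 s2-c->s3 s3-a->s1 s3-b->s0 s3-c->s0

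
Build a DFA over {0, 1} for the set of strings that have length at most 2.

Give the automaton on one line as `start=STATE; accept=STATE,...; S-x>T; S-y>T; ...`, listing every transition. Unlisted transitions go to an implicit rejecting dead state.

start=q0; accept=q0,q1,q2; q0-0>q1; q0-1>q1; q1-0>q2; q1-1>q2; q2-0>q3; q2-1>q3; q3-0>q3; q3-1>q3

We only need to distinguish lengths 0, 1, …, 2, and '>2'. Chain q0 → q1 → q2 → q3 on every symbol, with q3 looping. Accepting states: {q0, q1, q2}.
With 4 states:
        0   1  
>* q0   q1  q1 
 * q1   q2  q2 
 * q2   q3  q3 
   q3   q3  q3 
(> = start, * = accepting)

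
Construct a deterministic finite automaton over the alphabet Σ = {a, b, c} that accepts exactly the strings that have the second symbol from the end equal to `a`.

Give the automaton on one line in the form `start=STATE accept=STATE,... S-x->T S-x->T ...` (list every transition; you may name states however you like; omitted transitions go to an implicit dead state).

A DFA must remember the last 2 symbols (since which symbol is second-to-last isn't known until the input ends). Use one state per possible window of the last ≤2 symbols; accept from those whose window starts with `a`.
13 states suffice.
          a    b    c  
>  S0     S1   S2   S3 
   S1     S4   S5   S6 
   S2     S7   S8   S9 
   S3    S10  S11  S12 
 * S4     S4   S5   S6 
 * S5     S7   S8   S9 
 * S6    S10  S11  S12 
   S7     S4   S5   S6 
   S8     S7   S8   S9 
   S9    S10  S11  S12 
   S10    S4   S5   S6 
   S11    S7   S8   S9 
   S12   S10  S11  S12 
(> = start, * = accepting)

start=S0 accept=S4,S5,S6 S0-a->S1 S0-b->S2 S0-c->S3 S1-a->S4 S1-b->S5 S1-c->S6 S2-a->S7 S2-b->S8 S2-c->S9 S3-a->S10 S3-b->S11 S3-c->S12 S4-a->S4 S4-b->S5 S4-c->S6 S5-a->S7 S5-b->S8 S5-c->S9 S6-a->S10 S6-b->S11 S6-c->S12 S7-a->S4 S7-b->S5 S7-c->S6 S8-a->S7 S8-b->S8 S8-c->S9 S9-a->S10 S9-b->S11 S9-c->S12 S10-a->S4 S10-b->S5 S10-c->S6 S11-a->S7 S11-b->S8 S11-c->S9 S12-a->S10 S12-b->S11 S12-c->S12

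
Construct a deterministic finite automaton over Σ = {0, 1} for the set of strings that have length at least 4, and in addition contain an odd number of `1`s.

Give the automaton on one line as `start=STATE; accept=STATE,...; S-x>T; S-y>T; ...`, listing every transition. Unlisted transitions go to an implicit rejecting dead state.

Handle the two conditions separately and then intersect. The first has 6 states tracking the input length, saturating at 5; the second has 2 states tracking the count of `1`s modulo 2. A product state is a pair (one from each), accepting exactly when both do. Equivalent product states are then merged.
An 8-state machine:
        0   1  
>  q0   q1  q2 
   q1   q3  q4 
   q2   q4  q3 
   q3   q5  q6 
   q4   q6  q5 
   q5   q5  q7 
   q6   q7  q5 
 * q7   q7  q5 
(> = start, * = accepting)

start=q0; accept=q7; q0-0>q1; q0-1>q2; q1-0>q3; q1-1>q4; q2-0>q4; q2-1>q3; q3-0>q5; q3-1>q6; q4-0>q6; q4-1>q5; q5-0>q5; q5-1>q7; q6-0>q7; q6-1>q5; q7-0>q7; q7-1>q5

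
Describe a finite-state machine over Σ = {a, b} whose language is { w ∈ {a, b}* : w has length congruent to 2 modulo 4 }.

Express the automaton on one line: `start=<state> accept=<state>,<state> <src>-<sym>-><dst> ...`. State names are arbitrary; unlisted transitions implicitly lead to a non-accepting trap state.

Count input length modulo 4: every symbol advances one step around the cycle q0 → q1 → q2 → q3 → q0. Accept at q2.
A 4-state machine:
        a   b  
>  q0   q1  q1 
   q1   q2  q2 
 * q2   q3  q3 
   q3   q0  q0 
(> = start, * = accepting)

start=q0 accept=q2 q0-a->q1 q0-b->q1 q1-a->q2 q1-b->q2 q2-a->q3 q2-b->q3 q3-a->q0 q3-b->q0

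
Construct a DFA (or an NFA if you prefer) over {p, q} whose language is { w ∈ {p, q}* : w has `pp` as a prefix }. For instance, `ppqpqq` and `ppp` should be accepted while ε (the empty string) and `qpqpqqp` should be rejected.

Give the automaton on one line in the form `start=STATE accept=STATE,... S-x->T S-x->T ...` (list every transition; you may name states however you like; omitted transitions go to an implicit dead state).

Walk along `pp` while the input agrees: from A take `p` to B, and so on. Any deviation drops to the rejecting sink D. Once C is reached the prefix is confirmed and every continuation is accepted.
4 states suffice.
       p  q 
>  A   B  D 
   B   C  D 
 * C   C  C 
   D   D  D 
(> = start, * = accepting)

start=A accept=C A-p->B A-q->D B-p->C B-q->D C-p->C C-q->C D-p->D D-q->D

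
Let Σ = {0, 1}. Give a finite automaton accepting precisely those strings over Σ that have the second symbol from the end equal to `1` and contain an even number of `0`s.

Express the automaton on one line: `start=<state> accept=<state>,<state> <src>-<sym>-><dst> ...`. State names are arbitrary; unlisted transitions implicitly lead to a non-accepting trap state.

Run two small machines in parallel and take their product. One (7 states) tracks the last 2 symbols read; the other (2 states) tracks the count of `0`s modulo 2. Each combined state is a pair, one component from each; accept when both components accept.
11 states suffice.
          0    1  
>  S0     S1   S2 
   S1     S3   S4 
   S2     S5   S6 
   S3     S7   S8 
   S4     S9  S10 
   S5     S3   S4 
 * S6     S5   S6 
   S7     S3   S4 
   S8     S5   S6 
 * S9     S7   S8 
   S10    S9  S10 
(> = start, * = accepting)

start=S0 accept=S6,S9 S0-0->S1 S0-1->S2 S1-0->S3 S1-1->S4 S2-0->S5 S2-1->S6 S3-0->S7 S3-1->S8 S4-0->S9 S4-1->S10 S5-0->S3 S5-1->S4 S6-0->S5 S6-1->S6 S7-0->S3 S7-1->S4 S8-0->S5 S8-1->S6 S9-0->S7 S9-1->S8 S10-0->S9 S10-1->S10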